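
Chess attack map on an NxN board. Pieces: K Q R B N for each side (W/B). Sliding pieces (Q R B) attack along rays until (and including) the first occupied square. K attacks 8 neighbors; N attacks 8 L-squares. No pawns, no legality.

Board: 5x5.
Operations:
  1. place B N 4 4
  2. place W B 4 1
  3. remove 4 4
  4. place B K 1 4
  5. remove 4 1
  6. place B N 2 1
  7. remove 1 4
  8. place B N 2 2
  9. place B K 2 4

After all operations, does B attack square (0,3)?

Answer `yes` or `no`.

Op 1: place BN@(4,4)
Op 2: place WB@(4,1)
Op 3: remove (4,4)
Op 4: place BK@(1,4)
Op 5: remove (4,1)
Op 6: place BN@(2,1)
Op 7: remove (1,4)
Op 8: place BN@(2,2)
Op 9: place BK@(2,4)
Per-piece attacks for B:
  BN@(2,1): attacks (3,3) (4,2) (1,3) (0,2) (4,0) (0,0)
  BN@(2,2): attacks (3,4) (4,3) (1,4) (0,3) (3,0) (4,1) (1,0) (0,1)
  BK@(2,4): attacks (2,3) (3,4) (1,4) (3,3) (1,3)
B attacks (0,3): yes

Answer: yes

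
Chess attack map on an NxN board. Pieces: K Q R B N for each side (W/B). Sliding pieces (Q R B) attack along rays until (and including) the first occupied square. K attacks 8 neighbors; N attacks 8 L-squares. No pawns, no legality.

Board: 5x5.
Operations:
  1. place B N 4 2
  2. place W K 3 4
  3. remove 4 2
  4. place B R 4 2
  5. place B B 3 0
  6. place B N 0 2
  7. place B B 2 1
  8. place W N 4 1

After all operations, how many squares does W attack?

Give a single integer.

Answer: 7

Derivation:
Op 1: place BN@(4,2)
Op 2: place WK@(3,4)
Op 3: remove (4,2)
Op 4: place BR@(4,2)
Op 5: place BB@(3,0)
Op 6: place BN@(0,2)
Op 7: place BB@(2,1)
Op 8: place WN@(4,1)
Per-piece attacks for W:
  WK@(3,4): attacks (3,3) (4,4) (2,4) (4,3) (2,3)
  WN@(4,1): attacks (3,3) (2,2) (2,0)
Union (7 distinct): (2,0) (2,2) (2,3) (2,4) (3,3) (4,3) (4,4)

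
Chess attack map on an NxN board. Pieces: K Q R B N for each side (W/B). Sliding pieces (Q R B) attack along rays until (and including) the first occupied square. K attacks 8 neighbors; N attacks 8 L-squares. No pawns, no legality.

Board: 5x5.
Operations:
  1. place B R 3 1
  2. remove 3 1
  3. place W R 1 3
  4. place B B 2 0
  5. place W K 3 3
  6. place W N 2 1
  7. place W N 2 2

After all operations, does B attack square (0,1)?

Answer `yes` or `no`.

Answer: no

Derivation:
Op 1: place BR@(3,1)
Op 2: remove (3,1)
Op 3: place WR@(1,3)
Op 4: place BB@(2,0)
Op 5: place WK@(3,3)
Op 6: place WN@(2,1)
Op 7: place WN@(2,2)
Per-piece attacks for B:
  BB@(2,0): attacks (3,1) (4,2) (1,1) (0,2)
B attacks (0,1): no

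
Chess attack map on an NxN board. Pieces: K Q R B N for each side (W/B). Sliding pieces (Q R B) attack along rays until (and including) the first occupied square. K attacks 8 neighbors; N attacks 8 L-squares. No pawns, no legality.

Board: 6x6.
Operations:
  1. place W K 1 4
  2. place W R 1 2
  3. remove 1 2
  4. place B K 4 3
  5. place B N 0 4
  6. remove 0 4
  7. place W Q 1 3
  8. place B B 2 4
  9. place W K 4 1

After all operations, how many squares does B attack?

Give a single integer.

Op 1: place WK@(1,4)
Op 2: place WR@(1,2)
Op 3: remove (1,2)
Op 4: place BK@(4,3)
Op 5: place BN@(0,4)
Op 6: remove (0,4)
Op 7: place WQ@(1,3)
Op 8: place BB@(2,4)
Op 9: place WK@(4,1)
Per-piece attacks for B:
  BB@(2,4): attacks (3,5) (3,3) (4,2) (5,1) (1,5) (1,3) [ray(-1,-1) blocked at (1,3)]
  BK@(4,3): attacks (4,4) (4,2) (5,3) (3,3) (5,4) (5,2) (3,4) (3,2)
Union (12 distinct): (1,3) (1,5) (3,2) (3,3) (3,4) (3,5) (4,2) (4,4) (5,1) (5,2) (5,3) (5,4)

Answer: 12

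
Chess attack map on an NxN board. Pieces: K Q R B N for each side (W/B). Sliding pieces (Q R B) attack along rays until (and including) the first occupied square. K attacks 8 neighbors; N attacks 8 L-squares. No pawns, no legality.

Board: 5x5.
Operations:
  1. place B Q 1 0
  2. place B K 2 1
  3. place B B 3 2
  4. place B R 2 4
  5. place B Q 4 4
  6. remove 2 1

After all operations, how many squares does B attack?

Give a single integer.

Op 1: place BQ@(1,0)
Op 2: place BK@(2,1)
Op 3: place BB@(3,2)
Op 4: place BR@(2,4)
Op 5: place BQ@(4,4)
Op 6: remove (2,1)
Per-piece attacks for B:
  BQ@(1,0): attacks (1,1) (1,2) (1,3) (1,4) (2,0) (3,0) (4,0) (0,0) (2,1) (3,2) (0,1) [ray(1,1) blocked at (3,2)]
  BR@(2,4): attacks (2,3) (2,2) (2,1) (2,0) (3,4) (4,4) (1,4) (0,4) [ray(1,0) blocked at (4,4)]
  BB@(3,2): attacks (4,3) (4,1) (2,3) (1,4) (2,1) (1,0) [ray(-1,-1) blocked at (1,0)]
  BQ@(4,4): attacks (4,3) (4,2) (4,1) (4,0) (3,4) (2,4) (3,3) (2,2) (1,1) (0,0) [ray(-1,0) blocked at (2,4)]
Union (22 distinct): (0,0) (0,1) (0,4) (1,0) (1,1) (1,2) (1,3) (1,4) (2,0) (2,1) (2,2) (2,3) (2,4) (3,0) (3,2) (3,3) (3,4) (4,0) (4,1) (4,2) (4,3) (4,4)

Answer: 22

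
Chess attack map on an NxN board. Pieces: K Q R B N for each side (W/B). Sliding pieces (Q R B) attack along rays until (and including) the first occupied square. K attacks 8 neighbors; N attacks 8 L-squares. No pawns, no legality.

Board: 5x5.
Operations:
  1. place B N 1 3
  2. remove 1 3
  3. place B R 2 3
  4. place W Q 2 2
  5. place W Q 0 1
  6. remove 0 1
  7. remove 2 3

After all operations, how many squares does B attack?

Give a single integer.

Op 1: place BN@(1,3)
Op 2: remove (1,3)
Op 3: place BR@(2,3)
Op 4: place WQ@(2,2)
Op 5: place WQ@(0,1)
Op 6: remove (0,1)
Op 7: remove (2,3)
Per-piece attacks for B:
Union (0 distinct): (none)

Answer: 0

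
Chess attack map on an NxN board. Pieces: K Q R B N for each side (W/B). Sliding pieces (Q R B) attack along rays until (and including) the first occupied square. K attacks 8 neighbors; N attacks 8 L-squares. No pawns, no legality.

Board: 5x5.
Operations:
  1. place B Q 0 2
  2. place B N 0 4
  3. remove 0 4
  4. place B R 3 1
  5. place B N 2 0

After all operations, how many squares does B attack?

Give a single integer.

Answer: 17

Derivation:
Op 1: place BQ@(0,2)
Op 2: place BN@(0,4)
Op 3: remove (0,4)
Op 4: place BR@(3,1)
Op 5: place BN@(2,0)
Per-piece attacks for B:
  BQ@(0,2): attacks (0,3) (0,4) (0,1) (0,0) (1,2) (2,2) (3,2) (4,2) (1,3) (2,4) (1,1) (2,0) [ray(1,-1) blocked at (2,0)]
  BN@(2,0): attacks (3,2) (4,1) (1,2) (0,1)
  BR@(3,1): attacks (3,2) (3,3) (3,4) (3,0) (4,1) (2,1) (1,1) (0,1)
Union (17 distinct): (0,0) (0,1) (0,3) (0,4) (1,1) (1,2) (1,3) (2,0) (2,1) (2,2) (2,4) (3,0) (3,2) (3,3) (3,4) (4,1) (4,2)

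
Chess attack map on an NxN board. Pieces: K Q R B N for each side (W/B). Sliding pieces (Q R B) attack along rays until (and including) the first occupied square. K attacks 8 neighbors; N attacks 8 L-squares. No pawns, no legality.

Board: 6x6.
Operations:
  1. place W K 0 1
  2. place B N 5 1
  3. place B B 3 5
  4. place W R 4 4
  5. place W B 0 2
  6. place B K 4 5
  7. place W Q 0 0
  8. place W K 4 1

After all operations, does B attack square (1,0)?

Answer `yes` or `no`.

Op 1: place WK@(0,1)
Op 2: place BN@(5,1)
Op 3: place BB@(3,5)
Op 4: place WR@(4,4)
Op 5: place WB@(0,2)
Op 6: place BK@(4,5)
Op 7: place WQ@(0,0)
Op 8: place WK@(4,1)
Per-piece attacks for B:
  BB@(3,5): attacks (4,4) (2,4) (1,3) (0,2) [ray(1,-1) blocked at (4,4); ray(-1,-1) blocked at (0,2)]
  BK@(4,5): attacks (4,4) (5,5) (3,5) (5,4) (3,4)
  BN@(5,1): attacks (4,3) (3,2) (3,0)
B attacks (1,0): no

Answer: no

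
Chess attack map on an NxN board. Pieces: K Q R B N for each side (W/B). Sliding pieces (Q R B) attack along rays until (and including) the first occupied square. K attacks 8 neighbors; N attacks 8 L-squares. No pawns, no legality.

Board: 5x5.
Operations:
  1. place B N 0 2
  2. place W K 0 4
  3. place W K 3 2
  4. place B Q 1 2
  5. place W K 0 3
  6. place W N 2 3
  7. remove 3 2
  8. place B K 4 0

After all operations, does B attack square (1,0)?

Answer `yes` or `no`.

Answer: yes

Derivation:
Op 1: place BN@(0,2)
Op 2: place WK@(0,4)
Op 3: place WK@(3,2)
Op 4: place BQ@(1,2)
Op 5: place WK@(0,3)
Op 6: place WN@(2,3)
Op 7: remove (3,2)
Op 8: place BK@(4,0)
Per-piece attacks for B:
  BN@(0,2): attacks (1,4) (2,3) (1,0) (2,1)
  BQ@(1,2): attacks (1,3) (1,4) (1,1) (1,0) (2,2) (3,2) (4,2) (0,2) (2,3) (2,1) (3,0) (0,3) (0,1) [ray(-1,0) blocked at (0,2); ray(1,1) blocked at (2,3); ray(-1,1) blocked at (0,3)]
  BK@(4,0): attacks (4,1) (3,0) (3,1)
B attacks (1,0): yes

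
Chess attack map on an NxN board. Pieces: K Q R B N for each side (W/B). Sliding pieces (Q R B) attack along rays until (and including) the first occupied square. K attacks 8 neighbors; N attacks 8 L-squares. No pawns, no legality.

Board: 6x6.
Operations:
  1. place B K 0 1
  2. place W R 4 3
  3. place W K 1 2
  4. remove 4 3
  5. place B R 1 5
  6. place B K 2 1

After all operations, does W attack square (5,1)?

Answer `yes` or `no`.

Op 1: place BK@(0,1)
Op 2: place WR@(4,3)
Op 3: place WK@(1,2)
Op 4: remove (4,3)
Op 5: place BR@(1,5)
Op 6: place BK@(2,1)
Per-piece attacks for W:
  WK@(1,2): attacks (1,3) (1,1) (2,2) (0,2) (2,3) (2,1) (0,3) (0,1)
W attacks (5,1): no

Answer: no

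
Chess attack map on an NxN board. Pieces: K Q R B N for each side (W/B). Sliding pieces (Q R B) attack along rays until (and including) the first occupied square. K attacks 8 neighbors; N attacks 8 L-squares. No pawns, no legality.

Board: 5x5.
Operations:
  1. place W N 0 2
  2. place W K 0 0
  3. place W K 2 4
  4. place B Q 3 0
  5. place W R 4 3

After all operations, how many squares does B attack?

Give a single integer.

Answer: 12

Derivation:
Op 1: place WN@(0,2)
Op 2: place WK@(0,0)
Op 3: place WK@(2,4)
Op 4: place BQ@(3,0)
Op 5: place WR@(4,3)
Per-piece attacks for B:
  BQ@(3,0): attacks (3,1) (3,2) (3,3) (3,4) (4,0) (2,0) (1,0) (0,0) (4,1) (2,1) (1,2) (0,3) [ray(-1,0) blocked at (0,0)]
Union (12 distinct): (0,0) (0,3) (1,0) (1,2) (2,0) (2,1) (3,1) (3,2) (3,3) (3,4) (4,0) (4,1)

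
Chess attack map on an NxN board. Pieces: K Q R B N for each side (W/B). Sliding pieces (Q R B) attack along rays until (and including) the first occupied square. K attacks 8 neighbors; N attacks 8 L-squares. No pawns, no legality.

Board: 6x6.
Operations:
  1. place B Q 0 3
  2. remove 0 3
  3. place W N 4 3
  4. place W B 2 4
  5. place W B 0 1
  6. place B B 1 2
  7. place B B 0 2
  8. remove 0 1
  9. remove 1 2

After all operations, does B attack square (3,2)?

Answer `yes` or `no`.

Answer: no

Derivation:
Op 1: place BQ@(0,3)
Op 2: remove (0,3)
Op 3: place WN@(4,3)
Op 4: place WB@(2,4)
Op 5: place WB@(0,1)
Op 6: place BB@(1,2)
Op 7: place BB@(0,2)
Op 8: remove (0,1)
Op 9: remove (1,2)
Per-piece attacks for B:
  BB@(0,2): attacks (1,3) (2,4) (1,1) (2,0) [ray(1,1) blocked at (2,4)]
B attacks (3,2): no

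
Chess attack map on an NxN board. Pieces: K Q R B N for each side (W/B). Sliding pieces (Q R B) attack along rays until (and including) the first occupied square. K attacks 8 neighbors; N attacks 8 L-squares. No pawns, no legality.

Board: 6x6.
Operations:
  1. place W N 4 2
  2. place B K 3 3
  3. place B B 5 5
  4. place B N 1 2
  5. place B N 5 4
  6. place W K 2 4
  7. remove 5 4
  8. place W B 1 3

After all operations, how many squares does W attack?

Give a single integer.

Answer: 18

Derivation:
Op 1: place WN@(4,2)
Op 2: place BK@(3,3)
Op 3: place BB@(5,5)
Op 4: place BN@(1,2)
Op 5: place BN@(5,4)
Op 6: place WK@(2,4)
Op 7: remove (5,4)
Op 8: place WB@(1,3)
Per-piece attacks for W:
  WB@(1,3): attacks (2,4) (2,2) (3,1) (4,0) (0,4) (0,2) [ray(1,1) blocked at (2,4)]
  WK@(2,4): attacks (2,5) (2,3) (3,4) (1,4) (3,5) (3,3) (1,5) (1,3)
  WN@(4,2): attacks (5,4) (3,4) (2,3) (5,0) (3,0) (2,1)
Union (18 distinct): (0,2) (0,4) (1,3) (1,4) (1,5) (2,1) (2,2) (2,3) (2,4) (2,5) (3,0) (3,1) (3,3) (3,4) (3,5) (4,0) (5,0) (5,4)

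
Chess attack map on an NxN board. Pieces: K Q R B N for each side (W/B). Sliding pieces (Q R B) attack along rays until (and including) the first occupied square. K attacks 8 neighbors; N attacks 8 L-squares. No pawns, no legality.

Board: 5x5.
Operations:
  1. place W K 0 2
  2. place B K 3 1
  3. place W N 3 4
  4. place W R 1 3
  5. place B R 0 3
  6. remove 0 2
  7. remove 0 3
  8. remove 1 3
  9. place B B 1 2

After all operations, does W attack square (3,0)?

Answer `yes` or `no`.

Answer: no

Derivation:
Op 1: place WK@(0,2)
Op 2: place BK@(3,1)
Op 3: place WN@(3,4)
Op 4: place WR@(1,3)
Op 5: place BR@(0,3)
Op 6: remove (0,2)
Op 7: remove (0,3)
Op 8: remove (1,3)
Op 9: place BB@(1,2)
Per-piece attacks for W:
  WN@(3,4): attacks (4,2) (2,2) (1,3)
W attacks (3,0): no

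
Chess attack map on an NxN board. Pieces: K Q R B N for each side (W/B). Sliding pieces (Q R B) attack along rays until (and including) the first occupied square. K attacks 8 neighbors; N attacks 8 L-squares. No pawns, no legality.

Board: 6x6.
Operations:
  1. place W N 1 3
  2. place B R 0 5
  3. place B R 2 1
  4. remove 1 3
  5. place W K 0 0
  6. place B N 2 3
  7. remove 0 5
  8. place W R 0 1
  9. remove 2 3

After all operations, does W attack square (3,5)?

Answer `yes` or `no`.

Answer: no

Derivation:
Op 1: place WN@(1,3)
Op 2: place BR@(0,5)
Op 3: place BR@(2,1)
Op 4: remove (1,3)
Op 5: place WK@(0,0)
Op 6: place BN@(2,3)
Op 7: remove (0,5)
Op 8: place WR@(0,1)
Op 9: remove (2,3)
Per-piece attacks for W:
  WK@(0,0): attacks (0,1) (1,0) (1,1)
  WR@(0,1): attacks (0,2) (0,3) (0,4) (0,5) (0,0) (1,1) (2,1) [ray(0,-1) blocked at (0,0); ray(1,0) blocked at (2,1)]
W attacks (3,5): no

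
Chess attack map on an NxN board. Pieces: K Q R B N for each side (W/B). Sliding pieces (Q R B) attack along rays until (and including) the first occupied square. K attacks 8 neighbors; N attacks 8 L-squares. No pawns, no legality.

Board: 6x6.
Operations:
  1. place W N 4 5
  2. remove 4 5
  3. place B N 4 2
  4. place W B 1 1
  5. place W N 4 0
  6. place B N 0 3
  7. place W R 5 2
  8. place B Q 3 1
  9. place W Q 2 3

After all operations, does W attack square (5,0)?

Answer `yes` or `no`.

Op 1: place WN@(4,5)
Op 2: remove (4,5)
Op 3: place BN@(4,2)
Op 4: place WB@(1,1)
Op 5: place WN@(4,0)
Op 6: place BN@(0,3)
Op 7: place WR@(5,2)
Op 8: place BQ@(3,1)
Op 9: place WQ@(2,3)
Per-piece attacks for W:
  WB@(1,1): attacks (2,2) (3,3) (4,4) (5,5) (2,0) (0,2) (0,0)
  WQ@(2,3): attacks (2,4) (2,5) (2,2) (2,1) (2,0) (3,3) (4,3) (5,3) (1,3) (0,3) (3,4) (4,5) (3,2) (4,1) (5,0) (1,4) (0,5) (1,2) (0,1) [ray(-1,0) blocked at (0,3)]
  WN@(4,0): attacks (5,2) (3,2) (2,1)
  WR@(5,2): attacks (5,3) (5,4) (5,5) (5,1) (5,0) (4,2) [ray(-1,0) blocked at (4,2)]
W attacks (5,0): yes

Answer: yes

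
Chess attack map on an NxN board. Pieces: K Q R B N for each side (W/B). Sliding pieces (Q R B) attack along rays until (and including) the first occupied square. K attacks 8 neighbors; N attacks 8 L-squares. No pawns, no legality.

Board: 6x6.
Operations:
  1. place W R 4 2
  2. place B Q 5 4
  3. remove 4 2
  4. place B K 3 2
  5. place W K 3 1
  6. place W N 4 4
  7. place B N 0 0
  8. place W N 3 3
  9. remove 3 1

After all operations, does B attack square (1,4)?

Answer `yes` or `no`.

Op 1: place WR@(4,2)
Op 2: place BQ@(5,4)
Op 3: remove (4,2)
Op 4: place BK@(3,2)
Op 5: place WK@(3,1)
Op 6: place WN@(4,4)
Op 7: place BN@(0,0)
Op 8: place WN@(3,3)
Op 9: remove (3,1)
Per-piece attacks for B:
  BN@(0,0): attacks (1,2) (2,1)
  BK@(3,2): attacks (3,3) (3,1) (4,2) (2,2) (4,3) (4,1) (2,3) (2,1)
  BQ@(5,4): attacks (5,5) (5,3) (5,2) (5,1) (5,0) (4,4) (4,5) (4,3) (3,2) [ray(-1,0) blocked at (4,4); ray(-1,-1) blocked at (3,2)]
B attacks (1,4): no

Answer: no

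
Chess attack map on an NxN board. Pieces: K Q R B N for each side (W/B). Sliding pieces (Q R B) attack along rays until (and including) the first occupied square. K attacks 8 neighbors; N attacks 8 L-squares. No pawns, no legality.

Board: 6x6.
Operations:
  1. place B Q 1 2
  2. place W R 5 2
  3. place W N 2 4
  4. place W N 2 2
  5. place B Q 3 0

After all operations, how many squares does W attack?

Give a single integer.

Op 1: place BQ@(1,2)
Op 2: place WR@(5,2)
Op 3: place WN@(2,4)
Op 4: place WN@(2,2)
Op 5: place BQ@(3,0)
Per-piece attacks for W:
  WN@(2,2): attacks (3,4) (4,3) (1,4) (0,3) (3,0) (4,1) (1,0) (0,1)
  WN@(2,4): attacks (4,5) (0,5) (3,2) (4,3) (1,2) (0,3)
  WR@(5,2): attacks (5,3) (5,4) (5,5) (5,1) (5,0) (4,2) (3,2) (2,2) [ray(-1,0) blocked at (2,2)]
Union (19 distinct): (0,1) (0,3) (0,5) (1,0) (1,2) (1,4) (2,2) (3,0) (3,2) (3,4) (4,1) (4,2) (4,3) (4,5) (5,0) (5,1) (5,3) (5,4) (5,5)

Answer: 19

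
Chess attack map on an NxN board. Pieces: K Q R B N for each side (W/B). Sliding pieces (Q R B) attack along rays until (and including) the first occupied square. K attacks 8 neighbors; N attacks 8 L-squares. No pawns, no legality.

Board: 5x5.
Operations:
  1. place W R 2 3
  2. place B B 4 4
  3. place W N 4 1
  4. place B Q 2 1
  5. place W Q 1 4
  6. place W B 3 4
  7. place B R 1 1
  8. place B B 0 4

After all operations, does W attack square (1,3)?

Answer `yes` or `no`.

Answer: yes

Derivation:
Op 1: place WR@(2,3)
Op 2: place BB@(4,4)
Op 3: place WN@(4,1)
Op 4: place BQ@(2,1)
Op 5: place WQ@(1,4)
Op 6: place WB@(3,4)
Op 7: place BR@(1,1)
Op 8: place BB@(0,4)
Per-piece attacks for W:
  WQ@(1,4): attacks (1,3) (1,2) (1,1) (2,4) (3,4) (0,4) (2,3) (0,3) [ray(0,-1) blocked at (1,1); ray(1,0) blocked at (3,4); ray(-1,0) blocked at (0,4); ray(1,-1) blocked at (2,3)]
  WR@(2,3): attacks (2,4) (2,2) (2,1) (3,3) (4,3) (1,3) (0,3) [ray(0,-1) blocked at (2,1)]
  WB@(3,4): attacks (4,3) (2,3) [ray(-1,-1) blocked at (2,3)]
  WN@(4,1): attacks (3,3) (2,2) (2,0)
W attacks (1,3): yes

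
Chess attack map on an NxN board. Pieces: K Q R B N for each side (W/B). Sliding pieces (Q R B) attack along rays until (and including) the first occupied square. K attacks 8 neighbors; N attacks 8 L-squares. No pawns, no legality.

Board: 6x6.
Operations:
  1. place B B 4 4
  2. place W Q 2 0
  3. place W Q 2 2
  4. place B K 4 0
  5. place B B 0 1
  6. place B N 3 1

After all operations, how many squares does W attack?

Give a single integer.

Op 1: place BB@(4,4)
Op 2: place WQ@(2,0)
Op 3: place WQ@(2,2)
Op 4: place BK@(4,0)
Op 5: place BB@(0,1)
Op 6: place BN@(3,1)
Per-piece attacks for W:
  WQ@(2,0): attacks (2,1) (2,2) (3,0) (4,0) (1,0) (0,0) (3,1) (1,1) (0,2) [ray(0,1) blocked at (2,2); ray(1,0) blocked at (4,0); ray(1,1) blocked at (3,1)]
  WQ@(2,2): attacks (2,3) (2,4) (2,5) (2,1) (2,0) (3,2) (4,2) (5,2) (1,2) (0,2) (3,3) (4,4) (3,1) (1,3) (0,4) (1,1) (0,0) [ray(0,-1) blocked at (2,0); ray(1,1) blocked at (4,4); ray(1,-1) blocked at (3,1)]
Union (21 distinct): (0,0) (0,2) (0,4) (1,0) (1,1) (1,2) (1,3) (2,0) (2,1) (2,2) (2,3) (2,4) (2,5) (3,0) (3,1) (3,2) (3,3) (4,0) (4,2) (4,4) (5,2)

Answer: 21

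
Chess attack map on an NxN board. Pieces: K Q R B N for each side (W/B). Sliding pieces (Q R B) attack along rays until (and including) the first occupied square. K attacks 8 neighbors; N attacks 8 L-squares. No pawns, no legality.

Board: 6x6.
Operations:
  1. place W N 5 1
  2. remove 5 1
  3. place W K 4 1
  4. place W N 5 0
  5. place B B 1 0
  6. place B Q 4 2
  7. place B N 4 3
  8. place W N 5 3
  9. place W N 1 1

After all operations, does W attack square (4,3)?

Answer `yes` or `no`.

Op 1: place WN@(5,1)
Op 2: remove (5,1)
Op 3: place WK@(4,1)
Op 4: place WN@(5,0)
Op 5: place BB@(1,0)
Op 6: place BQ@(4,2)
Op 7: place BN@(4,3)
Op 8: place WN@(5,3)
Op 9: place WN@(1,1)
Per-piece attacks for W:
  WN@(1,1): attacks (2,3) (3,2) (0,3) (3,0)
  WK@(4,1): attacks (4,2) (4,0) (5,1) (3,1) (5,2) (5,0) (3,2) (3,0)
  WN@(5,0): attacks (4,2) (3,1)
  WN@(5,3): attacks (4,5) (3,4) (4,1) (3,2)
W attacks (4,3): no

Answer: no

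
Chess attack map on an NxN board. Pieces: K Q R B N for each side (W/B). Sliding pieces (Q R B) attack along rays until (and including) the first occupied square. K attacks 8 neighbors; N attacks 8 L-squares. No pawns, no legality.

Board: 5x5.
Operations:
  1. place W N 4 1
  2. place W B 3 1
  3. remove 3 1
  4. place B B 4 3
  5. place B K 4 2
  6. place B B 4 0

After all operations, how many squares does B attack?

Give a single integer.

Op 1: place WN@(4,1)
Op 2: place WB@(3,1)
Op 3: remove (3,1)
Op 4: place BB@(4,3)
Op 5: place BK@(4,2)
Op 6: place BB@(4,0)
Per-piece attacks for B:
  BB@(4,0): attacks (3,1) (2,2) (1,3) (0,4)
  BK@(4,2): attacks (4,3) (4,1) (3,2) (3,3) (3,1)
  BB@(4,3): attacks (3,4) (3,2) (2,1) (1,0)
Union (11 distinct): (0,4) (1,0) (1,3) (2,1) (2,2) (3,1) (3,2) (3,3) (3,4) (4,1) (4,3)

Answer: 11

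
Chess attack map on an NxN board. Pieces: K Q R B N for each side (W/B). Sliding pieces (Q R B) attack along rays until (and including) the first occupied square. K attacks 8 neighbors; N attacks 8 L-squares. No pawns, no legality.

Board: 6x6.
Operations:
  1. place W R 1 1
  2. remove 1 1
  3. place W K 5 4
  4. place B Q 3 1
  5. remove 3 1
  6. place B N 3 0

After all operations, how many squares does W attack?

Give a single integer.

Op 1: place WR@(1,1)
Op 2: remove (1,1)
Op 3: place WK@(5,4)
Op 4: place BQ@(3,1)
Op 5: remove (3,1)
Op 6: place BN@(3,0)
Per-piece attacks for W:
  WK@(5,4): attacks (5,5) (5,3) (4,4) (4,5) (4,3)
Union (5 distinct): (4,3) (4,4) (4,5) (5,3) (5,5)

Answer: 5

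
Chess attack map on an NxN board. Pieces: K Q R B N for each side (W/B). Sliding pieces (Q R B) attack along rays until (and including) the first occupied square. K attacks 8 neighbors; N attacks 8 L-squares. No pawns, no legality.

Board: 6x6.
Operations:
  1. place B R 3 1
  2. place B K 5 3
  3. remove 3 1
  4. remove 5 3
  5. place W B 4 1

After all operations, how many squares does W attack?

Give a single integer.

Op 1: place BR@(3,1)
Op 2: place BK@(5,3)
Op 3: remove (3,1)
Op 4: remove (5,3)
Op 5: place WB@(4,1)
Per-piece attacks for W:
  WB@(4,1): attacks (5,2) (5,0) (3,2) (2,3) (1,4) (0,5) (3,0)
Union (7 distinct): (0,5) (1,4) (2,3) (3,0) (3,2) (5,0) (5,2)

Answer: 7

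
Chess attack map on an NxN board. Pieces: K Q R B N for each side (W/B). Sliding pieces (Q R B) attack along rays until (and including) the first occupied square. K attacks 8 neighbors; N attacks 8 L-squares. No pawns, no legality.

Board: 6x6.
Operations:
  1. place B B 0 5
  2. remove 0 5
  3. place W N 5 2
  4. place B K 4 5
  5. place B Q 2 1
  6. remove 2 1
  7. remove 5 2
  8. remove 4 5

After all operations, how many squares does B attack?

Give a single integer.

Op 1: place BB@(0,5)
Op 2: remove (0,5)
Op 3: place WN@(5,2)
Op 4: place BK@(4,5)
Op 5: place BQ@(2,1)
Op 6: remove (2,1)
Op 7: remove (5,2)
Op 8: remove (4,5)
Per-piece attacks for B:
Union (0 distinct): (none)

Answer: 0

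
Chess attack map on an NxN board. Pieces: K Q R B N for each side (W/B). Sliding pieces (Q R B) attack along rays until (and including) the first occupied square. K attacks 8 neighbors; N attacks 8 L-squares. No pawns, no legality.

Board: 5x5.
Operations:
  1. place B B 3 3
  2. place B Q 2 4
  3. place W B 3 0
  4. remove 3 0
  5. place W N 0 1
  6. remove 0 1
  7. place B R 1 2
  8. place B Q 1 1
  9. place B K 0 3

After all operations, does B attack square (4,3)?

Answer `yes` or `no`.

Op 1: place BB@(3,3)
Op 2: place BQ@(2,4)
Op 3: place WB@(3,0)
Op 4: remove (3,0)
Op 5: place WN@(0,1)
Op 6: remove (0,1)
Op 7: place BR@(1,2)
Op 8: place BQ@(1,1)
Op 9: place BK@(0,3)
Per-piece attacks for B:
  BK@(0,3): attacks (0,4) (0,2) (1,3) (1,4) (1,2)
  BQ@(1,1): attacks (1,2) (1,0) (2,1) (3,1) (4,1) (0,1) (2,2) (3,3) (2,0) (0,2) (0,0) [ray(0,1) blocked at (1,2); ray(1,1) blocked at (3,3)]
  BR@(1,2): attacks (1,3) (1,4) (1,1) (2,2) (3,2) (4,2) (0,2) [ray(0,-1) blocked at (1,1)]
  BQ@(2,4): attacks (2,3) (2,2) (2,1) (2,0) (3,4) (4,4) (1,4) (0,4) (3,3) (1,3) (0,2) [ray(1,-1) blocked at (3,3)]
  BB@(3,3): attacks (4,4) (4,2) (2,4) (2,2) (1,1) [ray(-1,1) blocked at (2,4); ray(-1,-1) blocked at (1,1)]
B attacks (4,3): no

Answer: no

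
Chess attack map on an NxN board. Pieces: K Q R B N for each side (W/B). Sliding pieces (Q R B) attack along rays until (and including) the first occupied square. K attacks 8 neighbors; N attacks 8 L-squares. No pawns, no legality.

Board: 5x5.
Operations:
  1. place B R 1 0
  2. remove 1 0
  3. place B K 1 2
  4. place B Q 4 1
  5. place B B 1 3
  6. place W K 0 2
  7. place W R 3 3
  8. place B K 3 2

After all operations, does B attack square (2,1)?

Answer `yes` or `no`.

Op 1: place BR@(1,0)
Op 2: remove (1,0)
Op 3: place BK@(1,2)
Op 4: place BQ@(4,1)
Op 5: place BB@(1,3)
Op 6: place WK@(0,2)
Op 7: place WR@(3,3)
Op 8: place BK@(3,2)
Per-piece attacks for B:
  BK@(1,2): attacks (1,3) (1,1) (2,2) (0,2) (2,3) (2,1) (0,3) (0,1)
  BB@(1,3): attacks (2,4) (2,2) (3,1) (4,0) (0,4) (0,2) [ray(-1,-1) blocked at (0,2)]
  BK@(3,2): attacks (3,3) (3,1) (4,2) (2,2) (4,3) (4,1) (2,3) (2,1)
  BQ@(4,1): attacks (4,2) (4,3) (4,4) (4,0) (3,1) (2,1) (1,1) (0,1) (3,2) (3,0) [ray(-1,1) blocked at (3,2)]
B attacks (2,1): yes

Answer: yes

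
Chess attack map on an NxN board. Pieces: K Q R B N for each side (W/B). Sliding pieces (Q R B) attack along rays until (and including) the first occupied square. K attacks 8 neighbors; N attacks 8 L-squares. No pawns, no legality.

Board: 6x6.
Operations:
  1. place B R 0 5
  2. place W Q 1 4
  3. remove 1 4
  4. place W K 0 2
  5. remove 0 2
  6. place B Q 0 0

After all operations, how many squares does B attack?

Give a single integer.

Op 1: place BR@(0,5)
Op 2: place WQ@(1,4)
Op 3: remove (1,4)
Op 4: place WK@(0,2)
Op 5: remove (0,2)
Op 6: place BQ@(0,0)
Per-piece attacks for B:
  BQ@(0,0): attacks (0,1) (0,2) (0,3) (0,4) (0,5) (1,0) (2,0) (3,0) (4,0) (5,0) (1,1) (2,2) (3,3) (4,4) (5,5) [ray(0,1) blocked at (0,5)]
  BR@(0,5): attacks (0,4) (0,3) (0,2) (0,1) (0,0) (1,5) (2,5) (3,5) (4,5) (5,5) [ray(0,-1) blocked at (0,0)]
Union (20 distinct): (0,0) (0,1) (0,2) (0,3) (0,4) (0,5) (1,0) (1,1) (1,5) (2,0) (2,2) (2,5) (3,0) (3,3) (3,5) (4,0) (4,4) (4,5) (5,0) (5,5)

Answer: 20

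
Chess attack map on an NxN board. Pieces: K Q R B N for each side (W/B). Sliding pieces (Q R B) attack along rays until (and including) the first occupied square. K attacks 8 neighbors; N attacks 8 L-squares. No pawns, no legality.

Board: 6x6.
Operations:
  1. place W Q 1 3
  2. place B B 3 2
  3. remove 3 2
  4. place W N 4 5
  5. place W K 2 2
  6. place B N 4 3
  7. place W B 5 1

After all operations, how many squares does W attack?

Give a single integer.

Answer: 21

Derivation:
Op 1: place WQ@(1,3)
Op 2: place BB@(3,2)
Op 3: remove (3,2)
Op 4: place WN@(4,5)
Op 5: place WK@(2,2)
Op 6: place BN@(4,3)
Op 7: place WB@(5,1)
Per-piece attacks for W:
  WQ@(1,3): attacks (1,4) (1,5) (1,2) (1,1) (1,0) (2,3) (3,3) (4,3) (0,3) (2,4) (3,5) (2,2) (0,4) (0,2) [ray(1,0) blocked at (4,3); ray(1,-1) blocked at (2,2)]
  WK@(2,2): attacks (2,3) (2,1) (3,2) (1,2) (3,3) (3,1) (1,3) (1,1)
  WN@(4,5): attacks (5,3) (3,3) (2,4)
  WB@(5,1): attacks (4,2) (3,3) (2,4) (1,5) (4,0)
Union (21 distinct): (0,2) (0,3) (0,4) (1,0) (1,1) (1,2) (1,3) (1,4) (1,5) (2,1) (2,2) (2,3) (2,4) (3,1) (3,2) (3,3) (3,5) (4,0) (4,2) (4,3) (5,3)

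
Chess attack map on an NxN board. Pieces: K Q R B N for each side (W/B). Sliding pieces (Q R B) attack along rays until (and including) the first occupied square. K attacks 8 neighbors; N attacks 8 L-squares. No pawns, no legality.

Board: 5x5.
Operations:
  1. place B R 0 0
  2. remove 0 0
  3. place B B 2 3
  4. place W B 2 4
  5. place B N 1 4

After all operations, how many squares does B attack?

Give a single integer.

Answer: 9

Derivation:
Op 1: place BR@(0,0)
Op 2: remove (0,0)
Op 3: place BB@(2,3)
Op 4: place WB@(2,4)
Op 5: place BN@(1,4)
Per-piece attacks for B:
  BN@(1,4): attacks (2,2) (3,3) (0,2)
  BB@(2,3): attacks (3,4) (3,2) (4,1) (1,4) (1,2) (0,1) [ray(-1,1) blocked at (1,4)]
Union (9 distinct): (0,1) (0,2) (1,2) (1,4) (2,2) (3,2) (3,3) (3,4) (4,1)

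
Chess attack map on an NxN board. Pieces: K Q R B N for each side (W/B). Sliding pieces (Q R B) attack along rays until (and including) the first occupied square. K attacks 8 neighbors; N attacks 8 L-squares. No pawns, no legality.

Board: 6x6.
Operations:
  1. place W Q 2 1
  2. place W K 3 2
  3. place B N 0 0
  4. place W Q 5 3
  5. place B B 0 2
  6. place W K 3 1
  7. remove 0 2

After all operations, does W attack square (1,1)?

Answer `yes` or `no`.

Answer: yes

Derivation:
Op 1: place WQ@(2,1)
Op 2: place WK@(3,2)
Op 3: place BN@(0,0)
Op 4: place WQ@(5,3)
Op 5: place BB@(0,2)
Op 6: place WK@(3,1)
Op 7: remove (0,2)
Per-piece attacks for W:
  WQ@(2,1): attacks (2,2) (2,3) (2,4) (2,5) (2,0) (3,1) (1,1) (0,1) (3,2) (3,0) (1,2) (0,3) (1,0) [ray(1,0) blocked at (3,1); ray(1,1) blocked at (3,2)]
  WK@(3,1): attacks (3,2) (3,0) (4,1) (2,1) (4,2) (4,0) (2,2) (2,0)
  WK@(3,2): attacks (3,3) (3,1) (4,2) (2,2) (4,3) (4,1) (2,3) (2,1)
  WQ@(5,3): attacks (5,4) (5,5) (5,2) (5,1) (5,0) (4,3) (3,3) (2,3) (1,3) (0,3) (4,4) (3,5) (4,2) (3,1) [ray(-1,-1) blocked at (3,1)]
W attacks (1,1): yes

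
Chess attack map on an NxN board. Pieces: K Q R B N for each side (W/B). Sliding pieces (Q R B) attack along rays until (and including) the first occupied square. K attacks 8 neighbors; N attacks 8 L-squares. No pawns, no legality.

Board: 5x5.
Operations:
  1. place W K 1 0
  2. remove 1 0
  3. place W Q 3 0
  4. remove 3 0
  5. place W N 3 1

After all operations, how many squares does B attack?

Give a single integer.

Op 1: place WK@(1,0)
Op 2: remove (1,0)
Op 3: place WQ@(3,0)
Op 4: remove (3,0)
Op 5: place WN@(3,1)
Per-piece attacks for B:
Union (0 distinct): (none)

Answer: 0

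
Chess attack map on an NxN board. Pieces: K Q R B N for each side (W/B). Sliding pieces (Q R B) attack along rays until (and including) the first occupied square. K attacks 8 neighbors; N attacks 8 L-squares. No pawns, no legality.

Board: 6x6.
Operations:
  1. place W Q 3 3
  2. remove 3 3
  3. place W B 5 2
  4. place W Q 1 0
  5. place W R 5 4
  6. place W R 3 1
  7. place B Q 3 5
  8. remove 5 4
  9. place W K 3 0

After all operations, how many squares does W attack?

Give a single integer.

Answer: 21

Derivation:
Op 1: place WQ@(3,3)
Op 2: remove (3,3)
Op 3: place WB@(5,2)
Op 4: place WQ@(1,0)
Op 5: place WR@(5,4)
Op 6: place WR@(3,1)
Op 7: place BQ@(3,5)
Op 8: remove (5,4)
Op 9: place WK@(3,0)
Per-piece attacks for W:
  WQ@(1,0): attacks (1,1) (1,2) (1,3) (1,4) (1,5) (2,0) (3,0) (0,0) (2,1) (3,2) (4,3) (5,4) (0,1) [ray(1,0) blocked at (3,0)]
  WK@(3,0): attacks (3,1) (4,0) (2,0) (4,1) (2,1)
  WR@(3,1): attacks (3,2) (3,3) (3,4) (3,5) (3,0) (4,1) (5,1) (2,1) (1,1) (0,1) [ray(0,1) blocked at (3,5); ray(0,-1) blocked at (3,0)]
  WB@(5,2): attacks (4,3) (3,4) (2,5) (4,1) (3,0) [ray(-1,-1) blocked at (3,0)]
Union (21 distinct): (0,0) (0,1) (1,1) (1,2) (1,3) (1,4) (1,5) (2,0) (2,1) (2,5) (3,0) (3,1) (3,2) (3,3) (3,4) (3,5) (4,0) (4,1) (4,3) (5,1) (5,4)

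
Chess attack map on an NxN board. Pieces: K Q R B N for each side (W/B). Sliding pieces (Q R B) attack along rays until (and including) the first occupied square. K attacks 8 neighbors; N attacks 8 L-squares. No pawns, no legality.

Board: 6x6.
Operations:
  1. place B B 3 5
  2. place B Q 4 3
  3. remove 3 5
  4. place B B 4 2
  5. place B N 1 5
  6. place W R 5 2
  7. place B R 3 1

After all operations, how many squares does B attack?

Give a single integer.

Op 1: place BB@(3,5)
Op 2: place BQ@(4,3)
Op 3: remove (3,5)
Op 4: place BB@(4,2)
Op 5: place BN@(1,5)
Op 6: place WR@(5,2)
Op 7: place BR@(3,1)
Per-piece attacks for B:
  BN@(1,5): attacks (2,3) (3,4) (0,3)
  BR@(3,1): attacks (3,2) (3,3) (3,4) (3,5) (3,0) (4,1) (5,1) (2,1) (1,1) (0,1)
  BB@(4,2): attacks (5,3) (5,1) (3,3) (2,4) (1,5) (3,1) [ray(-1,1) blocked at (1,5); ray(-1,-1) blocked at (3,1)]
  BQ@(4,3): attacks (4,4) (4,5) (4,2) (5,3) (3,3) (2,3) (1,3) (0,3) (5,4) (5,2) (3,4) (2,5) (3,2) (2,1) (1,0) [ray(0,-1) blocked at (4,2); ray(1,-1) blocked at (5,2)]
Union (24 distinct): (0,1) (0,3) (1,0) (1,1) (1,3) (1,5) (2,1) (2,3) (2,4) (2,5) (3,0) (3,1) (3,2) (3,3) (3,4) (3,5) (4,1) (4,2) (4,4) (4,5) (5,1) (5,2) (5,3) (5,4)

Answer: 24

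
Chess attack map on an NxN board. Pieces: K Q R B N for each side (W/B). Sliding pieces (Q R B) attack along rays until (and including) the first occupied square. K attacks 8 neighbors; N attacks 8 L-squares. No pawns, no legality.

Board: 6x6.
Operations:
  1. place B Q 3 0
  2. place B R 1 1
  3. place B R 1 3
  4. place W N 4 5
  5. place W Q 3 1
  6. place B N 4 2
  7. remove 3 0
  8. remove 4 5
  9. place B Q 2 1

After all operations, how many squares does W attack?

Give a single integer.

Answer: 13

Derivation:
Op 1: place BQ@(3,0)
Op 2: place BR@(1,1)
Op 3: place BR@(1,3)
Op 4: place WN@(4,5)
Op 5: place WQ@(3,1)
Op 6: place BN@(4,2)
Op 7: remove (3,0)
Op 8: remove (4,5)
Op 9: place BQ@(2,1)
Per-piece attacks for W:
  WQ@(3,1): attacks (3,2) (3,3) (3,4) (3,5) (3,0) (4,1) (5,1) (2,1) (4,2) (4,0) (2,2) (1,3) (2,0) [ray(-1,0) blocked at (2,1); ray(1,1) blocked at (4,2); ray(-1,1) blocked at (1,3)]
Union (13 distinct): (1,3) (2,0) (2,1) (2,2) (3,0) (3,2) (3,3) (3,4) (3,5) (4,0) (4,1) (4,2) (5,1)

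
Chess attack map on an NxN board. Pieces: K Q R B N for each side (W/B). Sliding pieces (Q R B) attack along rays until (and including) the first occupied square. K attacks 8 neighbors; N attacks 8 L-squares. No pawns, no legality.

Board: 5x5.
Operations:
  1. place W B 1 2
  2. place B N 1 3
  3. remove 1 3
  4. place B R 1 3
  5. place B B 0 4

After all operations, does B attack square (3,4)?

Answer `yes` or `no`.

Op 1: place WB@(1,2)
Op 2: place BN@(1,3)
Op 3: remove (1,3)
Op 4: place BR@(1,3)
Op 5: place BB@(0,4)
Per-piece attacks for B:
  BB@(0,4): attacks (1,3) [ray(1,-1) blocked at (1,3)]
  BR@(1,3): attacks (1,4) (1,2) (2,3) (3,3) (4,3) (0,3) [ray(0,-1) blocked at (1,2)]
B attacks (3,4): no

Answer: no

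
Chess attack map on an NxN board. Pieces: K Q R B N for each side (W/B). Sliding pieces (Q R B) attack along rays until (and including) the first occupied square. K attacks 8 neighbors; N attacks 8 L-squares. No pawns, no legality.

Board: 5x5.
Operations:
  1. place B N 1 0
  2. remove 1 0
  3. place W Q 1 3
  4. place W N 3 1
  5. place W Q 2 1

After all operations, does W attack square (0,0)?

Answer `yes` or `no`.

Op 1: place BN@(1,0)
Op 2: remove (1,0)
Op 3: place WQ@(1,3)
Op 4: place WN@(3,1)
Op 5: place WQ@(2,1)
Per-piece attacks for W:
  WQ@(1,3): attacks (1,4) (1,2) (1,1) (1,0) (2,3) (3,3) (4,3) (0,3) (2,4) (2,2) (3,1) (0,4) (0,2) [ray(1,-1) blocked at (3,1)]
  WQ@(2,1): attacks (2,2) (2,3) (2,4) (2,0) (3,1) (1,1) (0,1) (3,2) (4,3) (3,0) (1,2) (0,3) (1,0) [ray(1,0) blocked at (3,1)]
  WN@(3,1): attacks (4,3) (2,3) (1,2) (1,0)
W attacks (0,0): no

Answer: no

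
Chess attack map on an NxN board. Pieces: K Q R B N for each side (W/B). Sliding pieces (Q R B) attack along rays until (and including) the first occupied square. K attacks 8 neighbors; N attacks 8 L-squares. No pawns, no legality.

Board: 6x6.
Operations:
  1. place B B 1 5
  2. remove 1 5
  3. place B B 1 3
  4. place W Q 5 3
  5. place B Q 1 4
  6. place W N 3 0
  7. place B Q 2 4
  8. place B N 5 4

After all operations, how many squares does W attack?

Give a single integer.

Answer: 15

Derivation:
Op 1: place BB@(1,5)
Op 2: remove (1,5)
Op 3: place BB@(1,3)
Op 4: place WQ@(5,3)
Op 5: place BQ@(1,4)
Op 6: place WN@(3,0)
Op 7: place BQ@(2,4)
Op 8: place BN@(5,4)
Per-piece attacks for W:
  WN@(3,0): attacks (4,2) (5,1) (2,2) (1,1)
  WQ@(5,3): attacks (5,4) (5,2) (5,1) (5,0) (4,3) (3,3) (2,3) (1,3) (4,4) (3,5) (4,2) (3,1) (2,0) [ray(0,1) blocked at (5,4); ray(-1,0) blocked at (1,3)]
Union (15 distinct): (1,1) (1,3) (2,0) (2,2) (2,3) (3,1) (3,3) (3,5) (4,2) (4,3) (4,4) (5,0) (5,1) (5,2) (5,4)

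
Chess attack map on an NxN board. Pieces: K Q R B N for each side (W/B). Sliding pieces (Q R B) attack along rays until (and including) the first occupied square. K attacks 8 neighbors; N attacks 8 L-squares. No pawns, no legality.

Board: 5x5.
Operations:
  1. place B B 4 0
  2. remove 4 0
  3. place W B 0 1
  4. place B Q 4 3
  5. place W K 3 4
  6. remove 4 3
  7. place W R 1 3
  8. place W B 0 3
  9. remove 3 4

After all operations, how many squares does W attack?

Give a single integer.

Answer: 11

Derivation:
Op 1: place BB@(4,0)
Op 2: remove (4,0)
Op 3: place WB@(0,1)
Op 4: place BQ@(4,3)
Op 5: place WK@(3,4)
Op 6: remove (4,3)
Op 7: place WR@(1,3)
Op 8: place WB@(0,3)
Op 9: remove (3,4)
Per-piece attacks for W:
  WB@(0,1): attacks (1,2) (2,3) (3,4) (1,0)
  WB@(0,3): attacks (1,4) (1,2) (2,1) (3,0)
  WR@(1,3): attacks (1,4) (1,2) (1,1) (1,0) (2,3) (3,3) (4,3) (0,3) [ray(-1,0) blocked at (0,3)]
Union (11 distinct): (0,3) (1,0) (1,1) (1,2) (1,4) (2,1) (2,3) (3,0) (3,3) (3,4) (4,3)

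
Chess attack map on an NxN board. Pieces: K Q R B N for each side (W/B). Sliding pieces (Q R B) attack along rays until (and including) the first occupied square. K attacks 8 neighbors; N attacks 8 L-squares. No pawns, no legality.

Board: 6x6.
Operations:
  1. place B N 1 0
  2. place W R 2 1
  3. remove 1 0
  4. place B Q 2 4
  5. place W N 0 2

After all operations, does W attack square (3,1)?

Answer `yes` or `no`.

Op 1: place BN@(1,0)
Op 2: place WR@(2,1)
Op 3: remove (1,0)
Op 4: place BQ@(2,4)
Op 5: place WN@(0,2)
Per-piece attacks for W:
  WN@(0,2): attacks (1,4) (2,3) (1,0) (2,1)
  WR@(2,1): attacks (2,2) (2,3) (2,4) (2,0) (3,1) (4,1) (5,1) (1,1) (0,1) [ray(0,1) blocked at (2,4)]
W attacks (3,1): yes

Answer: yes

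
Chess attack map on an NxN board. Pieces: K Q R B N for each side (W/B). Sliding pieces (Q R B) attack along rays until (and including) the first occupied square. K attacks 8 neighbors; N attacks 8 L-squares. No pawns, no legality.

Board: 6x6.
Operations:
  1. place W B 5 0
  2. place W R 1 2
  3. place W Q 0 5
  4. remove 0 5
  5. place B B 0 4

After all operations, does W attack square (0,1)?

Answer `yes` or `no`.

Answer: no

Derivation:
Op 1: place WB@(5,0)
Op 2: place WR@(1,2)
Op 3: place WQ@(0,5)
Op 4: remove (0,5)
Op 5: place BB@(0,4)
Per-piece attacks for W:
  WR@(1,2): attacks (1,3) (1,4) (1,5) (1,1) (1,0) (2,2) (3,2) (4,2) (5,2) (0,2)
  WB@(5,0): attacks (4,1) (3,2) (2,3) (1,4) (0,5)
W attacks (0,1): no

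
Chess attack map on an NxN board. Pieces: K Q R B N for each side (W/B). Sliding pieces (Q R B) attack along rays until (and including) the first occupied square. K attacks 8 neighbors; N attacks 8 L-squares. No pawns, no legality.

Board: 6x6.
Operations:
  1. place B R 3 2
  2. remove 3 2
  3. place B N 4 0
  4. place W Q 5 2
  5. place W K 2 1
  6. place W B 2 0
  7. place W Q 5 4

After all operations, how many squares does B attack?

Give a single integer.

Answer: 3

Derivation:
Op 1: place BR@(3,2)
Op 2: remove (3,2)
Op 3: place BN@(4,0)
Op 4: place WQ@(5,2)
Op 5: place WK@(2,1)
Op 6: place WB@(2,0)
Op 7: place WQ@(5,4)
Per-piece attacks for B:
  BN@(4,0): attacks (5,2) (3,2) (2,1)
Union (3 distinct): (2,1) (3,2) (5,2)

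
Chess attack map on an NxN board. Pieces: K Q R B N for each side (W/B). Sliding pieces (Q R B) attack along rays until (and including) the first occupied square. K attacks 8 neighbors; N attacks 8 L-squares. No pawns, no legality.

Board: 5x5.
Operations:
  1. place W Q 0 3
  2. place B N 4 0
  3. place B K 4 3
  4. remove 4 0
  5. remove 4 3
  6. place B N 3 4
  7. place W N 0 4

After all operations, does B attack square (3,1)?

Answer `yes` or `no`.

Answer: no

Derivation:
Op 1: place WQ@(0,3)
Op 2: place BN@(4,0)
Op 3: place BK@(4,3)
Op 4: remove (4,0)
Op 5: remove (4,3)
Op 6: place BN@(3,4)
Op 7: place WN@(0,4)
Per-piece attacks for B:
  BN@(3,4): attacks (4,2) (2,2) (1,3)
B attacks (3,1): no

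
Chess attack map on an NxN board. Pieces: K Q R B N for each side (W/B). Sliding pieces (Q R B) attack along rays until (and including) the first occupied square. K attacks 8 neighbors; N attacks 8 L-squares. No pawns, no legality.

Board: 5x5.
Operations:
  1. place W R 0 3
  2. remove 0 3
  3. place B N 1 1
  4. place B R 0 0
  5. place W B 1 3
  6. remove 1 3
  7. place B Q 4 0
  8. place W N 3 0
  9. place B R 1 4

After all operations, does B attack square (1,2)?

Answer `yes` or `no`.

Op 1: place WR@(0,3)
Op 2: remove (0,3)
Op 3: place BN@(1,1)
Op 4: place BR@(0,0)
Op 5: place WB@(1,3)
Op 6: remove (1,3)
Op 7: place BQ@(4,0)
Op 8: place WN@(3,0)
Op 9: place BR@(1,4)
Per-piece attacks for B:
  BR@(0,0): attacks (0,1) (0,2) (0,3) (0,4) (1,0) (2,0) (3,0) [ray(1,0) blocked at (3,0)]
  BN@(1,1): attacks (2,3) (3,2) (0,3) (3,0)
  BR@(1,4): attacks (1,3) (1,2) (1,1) (2,4) (3,4) (4,4) (0,4) [ray(0,-1) blocked at (1,1)]
  BQ@(4,0): attacks (4,1) (4,2) (4,3) (4,4) (3,0) (3,1) (2,2) (1,3) (0,4) [ray(-1,0) blocked at (3,0)]
B attacks (1,2): yes

Answer: yes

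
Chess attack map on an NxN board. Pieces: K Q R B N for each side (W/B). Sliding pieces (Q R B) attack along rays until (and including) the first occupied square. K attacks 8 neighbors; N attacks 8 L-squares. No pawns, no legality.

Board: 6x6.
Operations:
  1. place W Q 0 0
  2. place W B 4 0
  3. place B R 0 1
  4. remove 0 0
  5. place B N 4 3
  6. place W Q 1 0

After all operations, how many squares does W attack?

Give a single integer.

Answer: 17

Derivation:
Op 1: place WQ@(0,0)
Op 2: place WB@(4,0)
Op 3: place BR@(0,1)
Op 4: remove (0,0)
Op 5: place BN@(4,3)
Op 6: place WQ@(1,0)
Per-piece attacks for W:
  WQ@(1,0): attacks (1,1) (1,2) (1,3) (1,4) (1,5) (2,0) (3,0) (4,0) (0,0) (2,1) (3,2) (4,3) (0,1) [ray(1,0) blocked at (4,0); ray(1,1) blocked at (4,3); ray(-1,1) blocked at (0,1)]
  WB@(4,0): attacks (5,1) (3,1) (2,2) (1,3) (0,4)
Union (17 distinct): (0,0) (0,1) (0,4) (1,1) (1,2) (1,3) (1,4) (1,5) (2,0) (2,1) (2,2) (3,0) (3,1) (3,2) (4,0) (4,3) (5,1)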